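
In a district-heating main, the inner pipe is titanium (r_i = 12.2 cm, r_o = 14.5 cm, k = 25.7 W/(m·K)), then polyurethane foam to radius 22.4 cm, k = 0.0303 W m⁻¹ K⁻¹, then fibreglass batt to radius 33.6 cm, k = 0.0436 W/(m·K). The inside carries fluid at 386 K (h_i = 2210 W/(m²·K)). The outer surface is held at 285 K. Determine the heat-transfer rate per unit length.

Treat each layer as a resistance in series:
  R'_conv,in = 1/(2πr h) = 1/(2π·0.122·2210) = 5.903×10^-4 m·K/W
  R'_titanium = ln(0.145/0.122)/(2πk) = 0.1727/(2π·25.7) = 0.001070 m·K/W
  R'_polyurethane foam = ln(0.224/0.145)/(2πk) = 0.4349/(2π·0.0303) = 2.284 m·K/W
  R'_fibreglass batt = ln(0.336/0.224)/(2πk) = 0.4055/(2π·0.0436) = 1.480 m·K/W
ΣR = 5.903×10^-4 + 0.001070 + 2.284 + 1.480 = 3.766 m·K/W
Q' = ΔT/ΣR = (386 K − 285 K)/3.766 = 26.8 W/m

Q' = 26.8 W/m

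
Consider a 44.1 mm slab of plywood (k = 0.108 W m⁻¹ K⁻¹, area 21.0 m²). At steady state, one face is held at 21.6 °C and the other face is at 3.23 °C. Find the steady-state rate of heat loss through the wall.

Q = kA·ΔT/L = 0.108 × 21.0 × |21.6 °C − 3.23 °C| / 0.0441 = 945 W

Q = 945 W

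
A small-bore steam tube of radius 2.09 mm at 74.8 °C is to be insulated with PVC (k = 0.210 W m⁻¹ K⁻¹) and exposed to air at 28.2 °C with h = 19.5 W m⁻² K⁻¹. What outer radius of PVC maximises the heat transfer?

For a cylinder, r_cr = k_ins/h = 0.210/19.5 = 0.0108 m = 1.08 cm

r_cr = 1.08 cm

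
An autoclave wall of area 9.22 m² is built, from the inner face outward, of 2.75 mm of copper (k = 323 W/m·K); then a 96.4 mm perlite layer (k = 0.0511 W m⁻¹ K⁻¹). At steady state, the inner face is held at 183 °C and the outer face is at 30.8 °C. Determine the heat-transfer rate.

Series thermal resistances, inner to outer:
  R_copper = L/(kA) = 0.00275/(323·9.22) = 9.234×10^-7 K/W
  R_perlite = L/(kA) = 0.0964/(0.0511·9.22) = 0.2046 K/W
ΣR = 9.234×10^-7 + 0.2046 = 0.2046 K/W
Q = ΔT/ΣR = (183 °C − 30.8 °C)/0.2046 = 744 W

Q = 744 W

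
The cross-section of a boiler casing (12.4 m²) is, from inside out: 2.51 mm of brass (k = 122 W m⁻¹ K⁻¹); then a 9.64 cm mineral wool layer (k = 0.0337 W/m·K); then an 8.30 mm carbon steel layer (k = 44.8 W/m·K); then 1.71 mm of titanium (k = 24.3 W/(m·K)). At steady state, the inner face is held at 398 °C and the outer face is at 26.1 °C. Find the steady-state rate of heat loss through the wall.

Resistance network (inner→outer):
  R_brass = L/(kA) = 0.00251/(122·12.4) = 1.659×10^-6 K/W
  R_mineral wool = L/(kA) = 0.0964/(0.0337·12.4) = 0.2307 K/W
  R_carbon steel = L/(kA) = 0.00830/(44.8·12.4) = 1.494×10^-5 K/W
  R_titanium = L/(kA) = 0.00171/(24.3·12.4) = 5.675×10^-6 K/W
ΣR = 1.659×10^-6 + 0.2307 + 1.494×10^-5 + 5.675×10^-6 = 0.2307 K/W
Q = ΔT/ΣR = (398 °C − 26.1 °C)/0.2307 = 1610 W

Q = 1610 W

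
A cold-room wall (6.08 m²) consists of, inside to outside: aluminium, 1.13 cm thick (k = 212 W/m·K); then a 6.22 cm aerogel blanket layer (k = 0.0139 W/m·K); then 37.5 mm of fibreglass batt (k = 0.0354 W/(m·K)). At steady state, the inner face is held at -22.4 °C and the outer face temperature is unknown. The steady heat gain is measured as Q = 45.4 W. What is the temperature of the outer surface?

T_out = 18.9 °C

Series resistances:
  R_aluminium = L/(kA) = 0.0113/(212·6.08) = 8.767×10^-6 K/W
  R_aerogel blanket = L/(kA) = 0.0622/(0.0139·6.08) = 0.7360 K/W
  R_fibreglass batt = L/(kA) = 0.0375/(0.0354·6.08) = 0.1742 K/W
ΣR = 0.9102 K/W
ΔT = Q·ΣR = 45.4 × 0.9102 = 41.32 K
Heat flows inward, so T_out = T_in + ΔT = -22.4 + 41.32 = 18.9 °C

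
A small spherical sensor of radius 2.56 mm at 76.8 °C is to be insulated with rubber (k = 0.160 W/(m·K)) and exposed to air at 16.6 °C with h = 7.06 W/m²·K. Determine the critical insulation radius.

r_cr = 4.53 cm

For a sphere, r_cr = 2k_ins/h = 2·0.160/7.06 = 0.0453 m = 4.53 cm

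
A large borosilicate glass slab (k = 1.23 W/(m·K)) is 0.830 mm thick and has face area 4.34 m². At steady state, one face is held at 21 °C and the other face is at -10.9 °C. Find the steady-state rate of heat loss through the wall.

Q = kA·ΔT/L = 1.23 × 4.34 × |21 °C − -10.9 °C| / 8.30×10^-4 = 2.05×10^5 W

Q = 205 kW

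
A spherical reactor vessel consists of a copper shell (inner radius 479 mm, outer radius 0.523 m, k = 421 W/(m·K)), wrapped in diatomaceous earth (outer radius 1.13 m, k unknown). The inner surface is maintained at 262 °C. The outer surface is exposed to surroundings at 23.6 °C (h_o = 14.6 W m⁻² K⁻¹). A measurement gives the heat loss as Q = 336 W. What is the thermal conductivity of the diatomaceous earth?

k = 0.116 W/m·K

ΣR = ΔT/Q = |262 − 23.6|/336 = 0.7095 K/W
Known resistances:
  R_copper = (1/0.479 − 1/0.523)/(4πk) = 0.1756/(4π·421) = 3.320×10^-5 K/W
  R_conv,out = 1/(4πr²h) = 1/(4π·1.13²·14.6) = 0.004269 K/W
R_diatomaceous earth = ΣR − ΣR_known = 0.7095 − 0.004302 = 0.7052 K/W
(1/r₁−1/r₂)/(4πk) = 0.7052 ⇒ k = 1.027/(4π·0.7052) = 0.116 W/m·K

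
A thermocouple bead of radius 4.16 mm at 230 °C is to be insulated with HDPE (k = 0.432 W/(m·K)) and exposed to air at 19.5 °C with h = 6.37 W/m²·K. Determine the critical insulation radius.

For a sphere, r_cr = 2k_ins/h = 2·0.432/6.37 = 0.136 m = 13.6 cm

r_cr = 13.6 cm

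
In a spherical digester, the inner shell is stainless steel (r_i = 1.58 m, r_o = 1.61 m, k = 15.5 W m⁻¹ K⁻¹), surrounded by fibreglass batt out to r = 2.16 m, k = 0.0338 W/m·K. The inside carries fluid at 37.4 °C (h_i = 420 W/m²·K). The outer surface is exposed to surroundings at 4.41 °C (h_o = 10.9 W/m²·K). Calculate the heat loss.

Treat each layer as a resistance in series:
  R_conv,in = 1/(4πr²h) = 1/(4π·1.58²·420) = 7.590×10^-5 K/W
  R_stainless steel = (1/1.58 − 1/1.61)/(4πk) = 0.01179/(4π·15.5) = 6.055×10^-5 K/W
  R_fibreglass batt = (1/1.61 − 1/2.16)/(4πk) = 0.1582/(4π·0.0338) = 0.3724 K/W
  R_conv,out = 1/(4πr²h) = 1/(4π·2.16²·10.9) = 0.001565 K/W
ΣR = 7.590×10^-5 + 6.055×10^-5 + 0.3724 + 0.001565 = 0.3741 K/W
Q = ΔT/ΣR = (37.4 °C − 4.41 °C)/0.3741 = 88.2 W

Q = 88.2 W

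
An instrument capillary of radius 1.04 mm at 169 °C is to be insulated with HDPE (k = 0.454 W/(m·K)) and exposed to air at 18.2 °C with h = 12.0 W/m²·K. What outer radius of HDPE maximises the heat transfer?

For a cylinder, r_cr = k_ins/h = 0.454/12.0 = 0.0378 m = 3.78 cm

r_cr = 3.78 cm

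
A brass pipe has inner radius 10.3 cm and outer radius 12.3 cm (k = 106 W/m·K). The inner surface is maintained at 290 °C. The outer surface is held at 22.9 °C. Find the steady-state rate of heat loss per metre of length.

Q' = 1.00×10^6 W/m

Q' = 2πk·ΔT/ln(r₂/r₁) = 2π × 106 × 267.1 / ln(0.123/0.103) = 1.00×10^6 W/m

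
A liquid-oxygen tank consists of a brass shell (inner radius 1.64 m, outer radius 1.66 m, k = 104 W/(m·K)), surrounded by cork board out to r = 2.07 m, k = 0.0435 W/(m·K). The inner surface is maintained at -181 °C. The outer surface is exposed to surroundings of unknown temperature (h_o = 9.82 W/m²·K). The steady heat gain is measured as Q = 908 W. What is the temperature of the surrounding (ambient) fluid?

T_out = 18.9 °C

Series resistances:
  R_brass = (1/1.64 − 1/1.66)/(4πk) = 0.007346/(4π·104) = 5.621×10^-6 K/W
  R_cork board = (1/1.66 − 1/2.07)/(4πk) = 0.1193/(4π·0.0435) = 0.2183 K/W
  R_conv,out = 1/(4πr²h) = 1/(4π·2.07²·9.82) = 0.001891 K/W
ΣR = 0.2202 K/W
ΔT = Q·ΣR = 908 × 0.2202 = 199.9 K
Heat flows inward, so T_out = T_in + ΔT = -181 + 199.9 = 18.9 °C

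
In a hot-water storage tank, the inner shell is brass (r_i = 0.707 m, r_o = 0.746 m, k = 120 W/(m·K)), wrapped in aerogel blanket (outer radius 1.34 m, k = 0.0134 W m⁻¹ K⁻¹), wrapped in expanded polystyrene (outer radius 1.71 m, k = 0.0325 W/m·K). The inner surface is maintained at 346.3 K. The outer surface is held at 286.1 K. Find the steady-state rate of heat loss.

Q = 15.3 W

Treat each layer as a resistance in series:
  R_brass = (1/0.707 − 1/0.746)/(4πk) = 0.07394/(4π·120) = 4.904×10^-5 K/W
  R_aerogel blanket = (1/0.746 − 1/1.34)/(4πk) = 0.5942/(4π·0.0134) = 3.529 K/W
  R_expanded polystyrene = (1/1.34 − 1/1.71)/(4πk) = 0.1615/(4π·0.0325) = 0.3954 K/W
ΣR = 4.904×10^-5 + 3.529 + 0.3954 = 3.924 K/W
Q = ΔT/ΣR = (346.3 K − 286.1 K)/3.924 = 15.3 W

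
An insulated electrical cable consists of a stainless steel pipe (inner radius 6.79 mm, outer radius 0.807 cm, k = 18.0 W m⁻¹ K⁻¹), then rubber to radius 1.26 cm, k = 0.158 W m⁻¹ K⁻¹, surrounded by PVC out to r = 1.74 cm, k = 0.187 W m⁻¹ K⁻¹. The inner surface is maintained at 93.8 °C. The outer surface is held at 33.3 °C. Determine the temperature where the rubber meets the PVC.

T = 56.2 °C

Resistance network (inner→outer):
  R'_stainless steel = ln(0.00807/0.00679)/(2πk) = 0.1727/(2π·18.0) = 0.001527 m·K/W
  R'_rubber = ln(0.0126/0.00807)/(2πk) = 0.4455/(2π·0.158) = 0.4488 m·K/W
  R'_PVC = ln(0.0174/0.0126)/(2πk) = 0.3228/(2π·0.187) = 0.2747 m·K/W
ΣR = 0.001527 + 0.4488 + 0.2747 = 0.7250 m·K/W
Q' = ΔT/ΣR = (93.8 °C − 33.3 °C)/0.7250 = 83.45 W/m
From the inner boundary to the rubber/PVC interface, ΣR_partial = 0.4503 m·K/W.
T_interface = T_in − Q'·ΣR_partial = 93.8 °C − (83.45)(0.4503) = 56.2 °C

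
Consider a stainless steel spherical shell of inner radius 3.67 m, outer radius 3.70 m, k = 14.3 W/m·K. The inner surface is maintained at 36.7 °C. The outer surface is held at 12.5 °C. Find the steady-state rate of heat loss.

Q = 4πk·ΔT/(1/r₁ − 1/r₂) = 4π × 14.3 × 24.2 / (1/3.67 − 1/3.70) = 1.97×10^6 W

Q = 1970 kW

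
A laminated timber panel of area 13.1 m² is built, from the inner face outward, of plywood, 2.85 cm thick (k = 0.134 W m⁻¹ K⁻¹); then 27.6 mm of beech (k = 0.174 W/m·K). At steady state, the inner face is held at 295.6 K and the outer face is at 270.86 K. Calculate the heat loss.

Series thermal resistances, inner to outer:
  R_plywood = L/(kA) = 0.0285/(0.134·13.1) = 0.01624 K/W
  R_beech = L/(kA) = 0.0276/(0.174·13.1) = 0.01211 K/W
ΣR = 0.01624 + 0.01211 = 0.02835 K/W
Q = ΔT/ΣR = (295.6 K − 270.86 K)/0.02835 = 873 W

Q = 873 W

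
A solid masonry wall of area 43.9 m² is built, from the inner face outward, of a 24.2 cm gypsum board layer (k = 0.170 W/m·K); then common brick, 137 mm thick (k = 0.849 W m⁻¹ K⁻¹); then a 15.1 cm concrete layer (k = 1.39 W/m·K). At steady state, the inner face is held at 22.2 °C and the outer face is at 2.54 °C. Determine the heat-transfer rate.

Series thermal resistances, inner to outer:
  R_gypsum board = L/(kA) = 0.242/(0.170·43.9) = 0.03243 K/W
  R_common brick = L/(kA) = 0.137/(0.849·43.9) = 0.003676 K/W
  R_concrete = L/(kA) = 0.151/(1.39·43.9) = 0.002475 K/W
ΣR = 0.03243 + 0.003676 + 0.002475 = 0.03858 K/W
Q = ΔT/ΣR = (22.2 °C − 2.54 °C)/0.03858 = 510 W

Q = 510 W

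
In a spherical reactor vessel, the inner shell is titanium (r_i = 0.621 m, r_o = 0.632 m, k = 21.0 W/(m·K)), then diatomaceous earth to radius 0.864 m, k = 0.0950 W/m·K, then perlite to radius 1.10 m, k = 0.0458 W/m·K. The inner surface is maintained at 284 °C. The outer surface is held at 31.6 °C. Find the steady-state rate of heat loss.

Resistance network (inner→outer):
  R_titanium = (1/0.621 − 1/0.632)/(4πk) = 0.02803/(4π·21.0) = 1.062×10^-4 K/W
  R_diatomaceous earth = (1/0.632 − 1/0.864)/(4πk) = 0.4249/(4π·0.0950) = 0.3559 K/W
  R_perlite = (1/0.864 − 1/1.10)/(4πk) = 0.2483/(4π·0.0458) = 0.4314 K/W
ΣR = 1.062×10^-4 + 0.3559 + 0.4314 = 0.7874 K/W
Q = ΔT/ΣR = (284 °C − 31.6 °C)/0.7874 = 321 W

Q = 321 W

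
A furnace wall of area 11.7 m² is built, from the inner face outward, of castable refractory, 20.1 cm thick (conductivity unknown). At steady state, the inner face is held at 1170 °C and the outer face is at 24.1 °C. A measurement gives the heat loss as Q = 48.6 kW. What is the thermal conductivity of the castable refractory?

ΣR = ΔT/Q = |1170 − 24.1|/48600 = 0.02358 K/W
L/(kA) = 0.02358 ⇒ k = 0.201/(0.02358·11.7) = 0.729 W/m·K

k = 0.729 W/m·K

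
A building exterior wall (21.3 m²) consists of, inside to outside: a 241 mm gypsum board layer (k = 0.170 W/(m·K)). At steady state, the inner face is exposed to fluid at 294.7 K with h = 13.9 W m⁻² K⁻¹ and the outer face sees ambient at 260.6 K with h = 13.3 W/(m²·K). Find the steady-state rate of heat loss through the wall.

Q = 464 W

Series thermal resistances, inner to outer:
  R_conv,in = 1/(hA) = 1/(13.9·21.3) = 0.003378 K/W
  R_gypsum board = L/(kA) = 0.241/(0.170·21.3) = 0.06656 K/W
  R_conv,out = 1/(hA) = 1/(13.3·21.3) = 0.003530 K/W
ΣR = 0.003378 + 0.06656 + 0.003530 = 0.07347 K/W
Q = ΔT/ΣR = (294.7 K − 260.6 K)/0.07347 = 464 W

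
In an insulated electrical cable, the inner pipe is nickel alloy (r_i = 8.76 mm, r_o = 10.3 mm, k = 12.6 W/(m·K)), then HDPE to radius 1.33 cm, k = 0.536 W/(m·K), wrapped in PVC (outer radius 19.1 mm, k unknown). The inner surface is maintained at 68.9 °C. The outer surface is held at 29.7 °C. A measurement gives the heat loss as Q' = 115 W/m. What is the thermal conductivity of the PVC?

k = 0.219 W/m·K

ΣR = ΔT/Q' = |68.9 − 29.7|/115 = 0.3409 m·K/W
Known resistances:
  R'_nickel alloy = ln(0.0103/0.00876)/(2πk) = 0.1619/(2π·12.6) = 0.002046 m·K/W
  R'_HDPE = ln(0.0133/0.0103)/(2πk) = 0.2556/(2π·0.536) = 0.07590 m·K/W
R_PVC = ΣR − ΣR_known = 0.3409 − 0.07795 = 0.2629 m·K/W
ln(r₂/r₁)/(2πk) = 0.2629 ⇒ k = 0.3619/(2π·0.2629) = 0.219 W/m·K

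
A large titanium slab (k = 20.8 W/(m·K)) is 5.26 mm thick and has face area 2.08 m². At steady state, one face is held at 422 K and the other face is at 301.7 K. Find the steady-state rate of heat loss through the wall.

Q = kA·ΔT/L = 20.8 × 2.08 × |422 K − 301.7 K| / 0.00526 = 9.89×10^5 W

Q = 989 kW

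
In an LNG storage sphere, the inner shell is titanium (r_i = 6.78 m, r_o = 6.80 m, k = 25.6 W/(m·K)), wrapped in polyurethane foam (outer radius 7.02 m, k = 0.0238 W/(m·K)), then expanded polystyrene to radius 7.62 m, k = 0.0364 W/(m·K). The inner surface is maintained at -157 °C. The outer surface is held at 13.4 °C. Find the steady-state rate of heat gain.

Resistance network (inner→outer):
  R_titanium = (1/6.78 − 1/6.80)/(4πk) = 4.338×10^-4/(4π·25.6) = 1.348×10^-6 K/W
  R_polyurethane foam = (1/6.80 − 1/7.02)/(4πk) = 0.004609/(4π·0.0238) = 0.01541 K/W
  R_expanded polystyrene = (1/7.02 − 1/7.62)/(4πk) = 0.01122/(4π·0.0364) = 0.02452 K/W
ΣR = 1.348×10^-6 + 0.01541 + 0.02452 = 0.03993 K/W
Q = ΔT/ΣR = (-157 °C − 13.4 °C)/0.03993 = -4270 W
(Negative Q ⇒ heat flows inward; heat gain = 4270 W.)

Q = 4270 W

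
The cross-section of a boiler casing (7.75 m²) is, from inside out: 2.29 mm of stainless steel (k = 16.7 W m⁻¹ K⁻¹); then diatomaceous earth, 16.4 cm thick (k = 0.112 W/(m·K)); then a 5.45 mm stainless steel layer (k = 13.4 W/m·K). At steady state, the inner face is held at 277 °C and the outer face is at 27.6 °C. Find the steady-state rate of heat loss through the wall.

Q = 1320 W

Resistance network (inner→outer):
  R_stainless steel = L/(kA) = 0.00229/(16.7·7.75) = 1.769×10^-5 K/W
  R_diatomaceous earth = L/(kA) = 0.164/(0.112·7.75) = 0.1889 K/W
  R_stainless steel = L/(kA) = 0.00545/(13.4·7.75) = 5.248×10^-5 K/W
ΣR = 1.769×10^-5 + 0.1889 + 5.248×10^-5 = 0.1890 K/W
Q = ΔT/ΣR = (277 °C − 27.6 °C)/0.1890 = 1320 W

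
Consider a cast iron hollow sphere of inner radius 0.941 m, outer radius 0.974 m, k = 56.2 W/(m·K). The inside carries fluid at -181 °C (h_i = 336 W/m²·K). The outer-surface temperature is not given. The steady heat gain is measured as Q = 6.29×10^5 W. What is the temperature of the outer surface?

T_out = 19.3 °C

Series resistances:
  R_conv,in = 1/(4πr²h) = 1/(4π·0.941²·336) = 2.675×10^-4 K/W
  R_cast iron = (1/0.941 − 1/0.974)/(4πk) = 0.03601/(4π·56.2) = 5.098×10^-5 K/W
ΣR = 3.185×10^-4 K/W
ΔT = Q·ΣR = 6.29×10^5 × 3.185×10^-4 = 200.3 K
Heat flows inward, so T_out = T_in + ΔT = -181 + 200.3 = 19.3 °C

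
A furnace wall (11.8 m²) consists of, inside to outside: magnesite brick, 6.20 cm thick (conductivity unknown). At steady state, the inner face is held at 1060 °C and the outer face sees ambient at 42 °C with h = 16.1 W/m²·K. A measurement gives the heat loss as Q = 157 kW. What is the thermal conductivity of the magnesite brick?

ΣR = ΔT/Q = |1060 − 42|/1.57×10^5 = 0.006484 K/W
Known resistances:
  R_conv,out = 1/(hA) = 1/(16.1·11.8) = 0.005264 K/W
R_magnesite brick = ΣR − ΣR_known = 0.006484 − 0.005264 = 0.001220 K/W
L/(kA) = 0.001220 ⇒ k = 0.0620/(0.001220·11.8) = 4.31 W/m·K

k = 4.31 W/m·K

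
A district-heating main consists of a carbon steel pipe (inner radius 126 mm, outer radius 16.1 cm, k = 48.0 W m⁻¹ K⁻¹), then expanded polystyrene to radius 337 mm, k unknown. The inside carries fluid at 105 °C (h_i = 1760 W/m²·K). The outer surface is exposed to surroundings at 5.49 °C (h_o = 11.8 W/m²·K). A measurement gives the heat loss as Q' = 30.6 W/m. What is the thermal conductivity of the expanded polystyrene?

k = 0.0366 W/m·K

ΣR = ΔT/Q' = |105 − 5.49|/30.6 = 3.252 m·K/W
Known resistances:
  R'_conv,in = 1/(2πr h) = 1/(2π·0.126·1760) = 7.177×10^-4 m·K/W
  R'_carbon steel = ln(0.161/0.126)/(2πk) = 0.2451/(2π·48.0) = 8.128×10^-4 m·K/W
  R'_conv,out = 1/(2πr h) = 1/(2π·0.337·11.8) = 0.04002 m·K/W
R_expanded polystyrene = ΣR − ΣR_known = 3.252 − 0.04155 = 3.210 m·K/W
ln(r₂/r₁)/(2πk) = 3.210 ⇒ k = 0.7387/(2π·3.210) = 0.0366 W/m·K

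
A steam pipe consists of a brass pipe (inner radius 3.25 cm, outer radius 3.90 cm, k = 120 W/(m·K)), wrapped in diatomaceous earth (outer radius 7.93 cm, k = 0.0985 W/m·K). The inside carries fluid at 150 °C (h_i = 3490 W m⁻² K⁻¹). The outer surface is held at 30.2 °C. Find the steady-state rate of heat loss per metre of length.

Q' = 104 W/m

Treat each layer as a resistance in series:
  R'_conv,in = 1/(2πr h) = 1/(2π·0.0325·3490) = 0.001403 m·K/W
  R'_brass = ln(0.0390/0.0325)/(2πk) = 0.1823/(2π·120) = 2.418×10^-4 m·K/W
  R'_diatomaceous earth = ln(0.0793/0.0390)/(2πk) = 0.7097/(2π·0.0985) = 1.147 m·K/W
ΣR = 0.001403 + 2.418×10^-4 + 1.147 = 1.149 m·K/W
Q' = ΔT/ΣR = (150 °C − 30.2 °C)/1.149 = 104 W/m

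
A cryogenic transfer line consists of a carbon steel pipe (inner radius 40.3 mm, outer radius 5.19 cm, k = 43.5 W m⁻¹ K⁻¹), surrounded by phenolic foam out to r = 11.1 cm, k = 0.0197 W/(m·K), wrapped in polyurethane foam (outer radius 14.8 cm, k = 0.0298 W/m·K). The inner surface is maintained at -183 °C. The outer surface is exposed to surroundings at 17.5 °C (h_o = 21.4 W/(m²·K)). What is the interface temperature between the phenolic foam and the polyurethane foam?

T = -23.7 °C

Treat each layer as a resistance in series:
  R'_carbon steel = ln(0.0519/0.0403)/(2πk) = 0.2530/(2π·43.5) = 9.255×10^-4 m·K/W
  R'_phenolic foam = ln(0.111/0.0519)/(2πk) = 0.7602/(2π·0.0197) = 6.142 m·K/W
  R'_polyurethane foam = ln(0.148/0.111)/(2πk) = 0.2877/(2π·0.0298) = 1.536 m·K/W
  R'_conv,out = 1/(2πr h) = 1/(2π·0.148·21.4) = 0.05025 m·K/W
ΣR = 9.255×10^-4 + 6.142 + 1.536 + 0.05025 = 7.729 m·K/W
Q' = ΔT/ΣR = (-183 °C − 17.5 °C)/7.729 = -25.94 W/m
From the inner boundary to the phenolic foam/polyurethane foam interface, ΣR_partial = 6.143 m·K/W.
T_interface = T_in − Q'·ΣR_partial = -183 °C − (-25.94)(6.143) = -23.7 °C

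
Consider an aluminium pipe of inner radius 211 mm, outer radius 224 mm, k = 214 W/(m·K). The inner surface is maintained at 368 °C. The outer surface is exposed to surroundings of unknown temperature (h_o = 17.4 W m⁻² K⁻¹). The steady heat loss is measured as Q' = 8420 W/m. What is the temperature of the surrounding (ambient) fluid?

T_out = 23.8 °C

Series resistances:
  R'_aluminium = ln(0.224/0.211)/(2πk) = 0.05979/(2π·214) = 4.447×10^-5 m·K/W
  R'_conv,out = 1/(2πr h) = 1/(2π·0.224·17.4) = 0.04083 m·K/W
ΣR = 0.04088 m·K/W
ΔT = Q'·ΣR = 8420 × 0.04088 = 344.2 K
Heat flows outward, so T_out = T_in − ΔT = 368 − 344.2 = 23.8 °C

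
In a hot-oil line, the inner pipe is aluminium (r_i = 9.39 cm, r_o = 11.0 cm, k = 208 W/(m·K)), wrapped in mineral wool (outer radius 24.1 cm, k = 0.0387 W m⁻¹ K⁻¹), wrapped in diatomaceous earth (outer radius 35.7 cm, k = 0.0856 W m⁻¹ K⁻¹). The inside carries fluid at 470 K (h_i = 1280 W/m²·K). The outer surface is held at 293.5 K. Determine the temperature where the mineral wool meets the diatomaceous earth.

Treat each layer as a resistance in series:
  R'_conv,in = 1/(2πr h) = 1/(2π·0.0939·1280) = 0.001324 m·K/W
  R'_aluminium = ln(0.110/0.0939)/(2πk) = 0.1582/(2π·208) = 1.211×10^-4 m·K/W
  R'_mineral wool = ln(0.241/0.110)/(2πk) = 0.7843/(2π·0.0387) = 3.226 m·K/W
  R'_diatomaceous earth = ln(0.357/0.241)/(2πk) = 0.3929/(2π·0.0856) = 0.7306 m·K/W
ΣR = 0.001324 + 1.211×10^-4 + 3.226 + 0.7306 = 3.958 m·K/W
Q' = ΔT/ΣR = (470 K − 293.5 K)/3.958 = 44.59 W/m
From the inner boundary to the mineral wool/diatomaceous earth interface, ΣR_partial = 3.227 m·K/W.
T_interface = T_in − Q'·ΣR_partial = 470 K − (44.59)(3.227) = 326.1 K

T = 326.1 K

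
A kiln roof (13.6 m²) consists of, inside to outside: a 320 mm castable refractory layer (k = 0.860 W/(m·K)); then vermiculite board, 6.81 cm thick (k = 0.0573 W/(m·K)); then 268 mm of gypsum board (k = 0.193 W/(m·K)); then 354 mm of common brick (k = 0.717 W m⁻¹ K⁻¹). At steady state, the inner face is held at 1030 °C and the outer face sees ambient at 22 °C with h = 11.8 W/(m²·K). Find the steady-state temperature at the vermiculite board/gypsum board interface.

T = 584 °C

Resistance network (inner→outer):
  R_castable refractory = L/(kA) = 0.320/(0.860·13.6) = 0.02736 K/W
  R_vermiculite board = L/(kA) = 0.0681/(0.0573·13.6) = 0.08739 K/W
  R_gypsum board = L/(kA) = 0.268/(0.193·13.6) = 0.1021 K/W
  R_common brick = L/(kA) = 0.354/(0.717·13.6) = 0.03630 K/W
  R_conv,out = 1/(hA) = 1/(11.8·13.6) = 0.006231 K/W
ΣR = 0.02736 + 0.08739 + 0.1021 + 0.03630 + 0.006231 = 0.2594 K/W
Q = ΔT/ΣR = (1030 °C − 22 °C)/0.2594 = 3886 W
From the inner boundary to the vermiculite board/gypsum board interface, ΣR_partial = 0.1147 K/W.
T_interface = T_in − Q·ΣR_partial = 1030 °C − (3886)(0.1147) = 584 °C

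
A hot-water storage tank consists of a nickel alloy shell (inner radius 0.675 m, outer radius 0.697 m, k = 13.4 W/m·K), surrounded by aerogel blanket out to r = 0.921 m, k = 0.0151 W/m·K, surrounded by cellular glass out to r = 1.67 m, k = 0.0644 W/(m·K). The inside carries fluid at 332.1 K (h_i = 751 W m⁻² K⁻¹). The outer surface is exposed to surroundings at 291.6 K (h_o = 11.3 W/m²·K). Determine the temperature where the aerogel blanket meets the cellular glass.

Series thermal resistances, inner to outer:
  R_conv,in = 1/(4πr²h) = 1/(4π·0.675²·751) = 2.326×10^-4 K/W
  R_nickel alloy = (1/0.675 − 1/0.697)/(4πk) = 0.04676/(4π·13.4) = 2.777×10^-4 K/W
  R_aerogel blanket = (1/0.697 − 1/0.921)/(4πk) = 0.3489/(4π·0.0151) = 1.839 K/W
  R_cellular glass = (1/0.921 − 1/1.67)/(4πk) = 0.4870/(4π·0.0644) = 0.6017 K/W
  R_conv,out = 1/(4πr²h) = 1/(4π·1.67²·11.3) = 0.002525 K/W
ΣR = 2.326×10^-4 + 2.777×10^-4 + 1.839 + 0.6017 + 0.002525 = 2.444 K/W
Q = ΔT/ΣR = (332.1 K − 291.6 K)/2.444 = 16.57 W
From the inner boundary to the aerogel blanket/cellular glass interface, ΣR_partial = 1.840 K/W.
T_interface = T_in − Q·ΣR_partial = 332.1 K − (16.57)(1.840) = 301.6 K

T = 301.6 K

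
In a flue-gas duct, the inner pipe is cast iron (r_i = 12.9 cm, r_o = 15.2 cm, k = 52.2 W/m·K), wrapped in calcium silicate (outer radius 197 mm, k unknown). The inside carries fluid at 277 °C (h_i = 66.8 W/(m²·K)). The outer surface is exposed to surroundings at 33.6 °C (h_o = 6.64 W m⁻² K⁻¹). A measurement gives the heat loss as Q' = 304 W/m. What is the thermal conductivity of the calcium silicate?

k = 0.0625 W/m·K

ΣR = ΔT/Q' = |277 − 33.6|/304 = 0.8007 m·K/W
Known resistances:
  R'_conv,in = 1/(2πr h) = 1/(2π·0.129·66.8) = 0.01847 m·K/W
  R'_cast iron = ln(0.152/0.129)/(2πk) = 0.1641/(2π·52.2) = 5.002×10^-4 m·K/W
  R'_conv,out = 1/(2πr h) = 1/(2π·0.197·6.64) = 0.1217 m·K/W
R_calcium silicate = ΣR − ΣR_known = 0.8007 − 0.1407 = 0.6600 m·K/W
ln(r₂/r₁)/(2πk) = 0.6600 ⇒ k = 0.2593/(2π·0.6600) = 0.0625 W/m·K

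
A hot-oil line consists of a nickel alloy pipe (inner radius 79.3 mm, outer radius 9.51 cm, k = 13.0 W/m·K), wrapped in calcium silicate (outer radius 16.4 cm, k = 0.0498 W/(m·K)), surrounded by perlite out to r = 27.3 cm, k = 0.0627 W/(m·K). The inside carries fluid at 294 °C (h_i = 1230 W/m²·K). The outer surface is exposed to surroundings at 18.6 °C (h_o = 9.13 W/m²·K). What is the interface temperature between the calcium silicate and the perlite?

Series thermal resistances, inner to outer:
  R'_conv,in = 1/(2πr h) = 1/(2π·0.0793·1230) = 0.001632 m·K/W
  R'_nickel alloy = ln(0.0951/0.0793)/(2πk) = 0.1817/(2π·13.0) = 0.002224 m·K/W
  R'_calcium silicate = ln(0.164/0.0951)/(2πk) = 0.5449/(2π·0.0498) = 1.742 m·K/W
  R'_perlite = ln(0.273/0.164)/(2πk) = 0.5096/(2π·0.0627) = 1.294 m·K/W
  R'_conv,out = 1/(2πr h) = 1/(2π·0.273·9.13) = 0.06385 m·K/W
ΣR = 0.001632 + 0.002224 + 1.742 + 1.294 + 0.06385 = 3.104 m·K/W
Q' = ΔT/ΣR = (294 °C − 18.6 °C)/3.104 = 88.72 W/m
From the inner boundary to the calcium silicate/perlite interface, ΣR_partial = 1.746 m·K/W.
T_interface = T_in − Q'·ΣR_partial = 294 °C − (88.72)(1.746) = 139 °C

T = 139 °C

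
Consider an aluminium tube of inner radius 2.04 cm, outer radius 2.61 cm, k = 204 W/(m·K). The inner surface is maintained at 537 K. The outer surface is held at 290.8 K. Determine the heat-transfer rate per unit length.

Q' = 1.28×10^6 W/m

Q' = 2πk·ΔT/ln(r₂/r₁) = 2π × 204 × 246.2 / ln(0.0261/0.0204) = 1.28×10^6 W/m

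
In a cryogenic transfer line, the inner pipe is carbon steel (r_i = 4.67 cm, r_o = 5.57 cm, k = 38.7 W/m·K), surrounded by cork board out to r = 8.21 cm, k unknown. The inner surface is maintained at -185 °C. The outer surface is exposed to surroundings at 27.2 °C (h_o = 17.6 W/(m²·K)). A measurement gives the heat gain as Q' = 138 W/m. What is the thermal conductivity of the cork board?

k = 0.0433 W/m·K

ΣR = ΔT/Q' = |-185 − 27.2|/138 = 1.538 m·K/W
Known resistances:
  R'_carbon steel = ln(0.0557/0.0467)/(2πk) = 0.1762/(2π·38.7) = 7.248×10^-4 m·K/W
  R'_conv,out = 1/(2πr h) = 1/(2π·0.0821·17.6) = 0.1101 m·K/W
R_cork board = ΣR − ΣR_known = 1.538 − 0.1108 = 1.427 m·K/W
ln(r₂/r₁)/(2πk) = 1.427 ⇒ k = 0.3880/(2π·1.427) = 0.0433 W/m·K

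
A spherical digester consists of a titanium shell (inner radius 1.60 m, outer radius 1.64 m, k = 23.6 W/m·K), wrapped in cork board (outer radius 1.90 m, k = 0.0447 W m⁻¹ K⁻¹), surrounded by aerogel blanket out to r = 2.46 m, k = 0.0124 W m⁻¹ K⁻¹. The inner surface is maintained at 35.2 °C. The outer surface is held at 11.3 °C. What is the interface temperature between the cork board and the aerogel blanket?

T = 31.3 °C

Series thermal resistances, inner to outer:
  R_titanium = (1/1.60 − 1/1.64)/(4πk) = 0.01524/(4π·23.6) = 5.140×10^-5 K/W
  R_cork board = (1/1.64 − 1/1.90)/(4πk) = 0.08344/(4π·0.0447) = 0.1485 K/W
  R_aerogel blanket = (1/1.90 − 1/2.46)/(4πk) = 0.1198/(4π·0.0124) = 0.7689 K/W
ΣR = 5.140×10^-5 + 0.1485 + 0.7689 = 0.9175 K/W
Q = ΔT/ΣR = (35.2 °C − 11.3 °C)/0.9175 = 26.05 W
From the inner boundary to the cork board/aerogel blanket interface, ΣR_partial = 0.1486 K/W.
T_interface = T_in − Q·ΣR_partial = 35.2 °C − (26.05)(0.1486) = 31.3 °C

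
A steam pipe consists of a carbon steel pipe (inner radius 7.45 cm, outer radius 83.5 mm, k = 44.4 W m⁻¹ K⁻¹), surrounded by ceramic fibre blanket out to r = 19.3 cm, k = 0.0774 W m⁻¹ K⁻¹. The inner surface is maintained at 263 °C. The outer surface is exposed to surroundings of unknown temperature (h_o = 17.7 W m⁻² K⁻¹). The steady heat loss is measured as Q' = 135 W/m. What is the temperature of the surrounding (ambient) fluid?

Series resistances:
  R'_carbon steel = ln(0.0835/0.0745)/(2πk) = 0.1140/(2π·44.4) = 4.088×10^-4 m·K/W
  R'_ceramic fibre blanket = ln(0.193/0.0835)/(2πk) = 0.8378/(2π·0.0774) = 1.723 m·K/W
  R'_conv,out = 1/(2πr h) = 1/(2π·0.193·17.7) = 0.04659 m·K/W
ΣR = 1.770 m·K/W
ΔT = Q'·ΣR = 135 × 1.770 = 238.9 K
Heat flows outward, so T_out = T_in − ΔT = 263 − 238.9 = 24.1 °C

T_out = 24.1 °C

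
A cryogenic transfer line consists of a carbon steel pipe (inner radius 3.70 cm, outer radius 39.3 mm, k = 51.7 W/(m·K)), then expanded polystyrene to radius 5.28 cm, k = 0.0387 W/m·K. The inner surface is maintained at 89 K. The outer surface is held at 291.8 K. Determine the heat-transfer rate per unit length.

Resistance network (inner→outer):
  R'_carbon steel = ln(0.0393/0.0370)/(2πk) = 0.06031/(2π·51.7) = 1.856×10^-4 m·K/W
  R'_expanded polystyrene = ln(0.0528/0.0393)/(2πk) = 0.2953/(2π·0.0387) = 1.214 m·K/W
ΣR = 1.856×10^-4 + 1.214 = 1.214 m·K/W
Q' = ΔT/ΣR = (89 K − 291.8 K)/1.214 = -167 W/m
(Negative Q' ⇒ heat flows inward; heat gain = 167 W/m.)

Q' = 167 W/m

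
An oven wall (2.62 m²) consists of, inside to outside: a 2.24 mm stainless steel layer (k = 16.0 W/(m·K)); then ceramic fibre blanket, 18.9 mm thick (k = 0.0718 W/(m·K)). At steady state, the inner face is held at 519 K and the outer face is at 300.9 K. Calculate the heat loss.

Q = 2.17 kW

Series thermal resistances, inner to outer:
  R_stainless steel = L/(kA) = 0.00224/(16.0·2.62) = 5.344×10^-5 K/W
  R_ceramic fibre blanket = L/(kA) = 0.0189/(0.0718·2.62) = 0.1005 K/W
ΣR = 5.344×10^-5 + 0.1005 = 0.1006 K/W
Q = ΔT/ΣR = (519 K − 300.9 K)/0.1006 = 2170 W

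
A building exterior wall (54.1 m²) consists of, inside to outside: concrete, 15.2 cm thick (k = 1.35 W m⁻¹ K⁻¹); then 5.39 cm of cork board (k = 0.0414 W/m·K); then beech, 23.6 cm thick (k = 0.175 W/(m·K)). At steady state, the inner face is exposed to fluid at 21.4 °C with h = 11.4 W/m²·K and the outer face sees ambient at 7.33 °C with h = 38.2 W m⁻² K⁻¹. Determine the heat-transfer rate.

Q = 265 W

Series thermal resistances, inner to outer:
  R_conv,in = 1/(hA) = 1/(11.4·54.1) = 0.001621 K/W
  R_concrete = L/(kA) = 0.152/(1.35·54.1) = 0.002081 K/W
  R_cork board = L/(kA) = 0.0539/(0.0414·54.1) = 0.02407 K/W
  R_beech = L/(kA) = 0.236/(0.175·54.1) = 0.02493 K/W
  R_conv,out = 1/(hA) = 1/(38.2·54.1) = 4.839×10^-4 K/W
ΣR = 0.001621 + 0.002081 + 0.02407 + 0.02493 + 4.839×10^-4 = 0.05319 K/W
Q = ΔT/ΣR = (21.4 °C − 7.33 °C)/0.05319 = 265 W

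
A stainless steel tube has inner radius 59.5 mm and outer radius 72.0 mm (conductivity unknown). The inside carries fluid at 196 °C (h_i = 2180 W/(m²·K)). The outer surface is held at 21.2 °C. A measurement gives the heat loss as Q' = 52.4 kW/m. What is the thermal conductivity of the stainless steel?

k = 14.4 W/m·K

ΣR = ΔT/Q' = |196 − 21.2|/52400 = 0.003336 m·K/W
Known resistances:
  R'_conv,in = 1/(2πr h) = 1/(2π·0.0595·2180) = 0.001227 m·K/W
R_stainless steel = ΣR − ΣR_known = 0.003336 − 0.001227 = 0.002109 m·K/W
ln(r₂/r₁)/(2πk) = 0.002109 ⇒ k = 0.1907/(2π·0.002109) = 14.4 W/m·K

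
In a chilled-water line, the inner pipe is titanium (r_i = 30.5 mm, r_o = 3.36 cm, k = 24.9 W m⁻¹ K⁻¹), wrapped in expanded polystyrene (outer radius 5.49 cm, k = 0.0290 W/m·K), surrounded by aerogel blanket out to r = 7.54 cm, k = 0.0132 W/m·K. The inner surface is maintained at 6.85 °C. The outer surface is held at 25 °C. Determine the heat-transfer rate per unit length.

Resistance network (inner→outer):
  R'_titanium = ln(0.0336/0.0305)/(2πk) = 0.09680/(2π·24.9) = 6.187×10^-4 m·K/W
  R'_expanded polystyrene = ln(0.0549/0.0336)/(2πk) = 0.4910/(2π·0.0290) = 2.695 m·K/W
  R'_aerogel blanket = ln(0.0754/0.0549)/(2πk) = 0.3173/(2π·0.0132) = 3.826 m·K/W
ΣR = 6.187×10^-4 + 2.695 + 3.826 = 6.522 m·K/W
Q' = ΔT/ΣR = (6.85 °C − 25 °C)/6.522 = -2.78 W/m
(Negative Q' ⇒ heat flows inward; heat gain = 2.78 W/m.)

Q' = 2.78 W/m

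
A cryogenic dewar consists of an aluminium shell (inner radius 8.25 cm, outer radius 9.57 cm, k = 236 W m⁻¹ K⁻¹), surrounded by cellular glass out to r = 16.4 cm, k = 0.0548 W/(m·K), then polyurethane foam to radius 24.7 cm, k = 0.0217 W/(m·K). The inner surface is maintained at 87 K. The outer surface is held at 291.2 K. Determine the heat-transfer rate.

Q = 14.8 W

Resistance network (inner→outer):
  R_aluminium = (1/0.0825 − 1/0.0957)/(4πk) = 1.672/(4π·236) = 5.637×10^-4 K/W
  R_cellular glass = (1/0.0957 − 1/0.164)/(4πk) = 4.352/(4π·0.0548) = 6.319 K/W
  R_polyurethane foam = (1/0.164 − 1/0.247)/(4πk) = 2.049/(4π·0.0217) = 7.514 K/W
ΣR = 5.637×10^-4 + 6.319 + 7.514 = 13.83 K/W
Q = ΔT/ΣR = (87 K − 291.2 K)/13.83 = -14.8 W
(Negative Q ⇒ heat flows inward; heat gain = 14.8 W.)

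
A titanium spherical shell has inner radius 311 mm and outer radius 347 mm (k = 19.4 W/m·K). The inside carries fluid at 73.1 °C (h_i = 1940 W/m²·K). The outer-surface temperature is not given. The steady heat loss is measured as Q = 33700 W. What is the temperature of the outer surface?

Series resistances:
  R_conv,in = 1/(4πr²h) = 1/(4π·0.311²·1940) = 4.241×10^-4 K/W
  R_titanium = (1/0.311 − 1/0.347)/(4πk) = 0.3336/(4π·19.4) = 0.001368 K/W
ΣR = 0.001792 K/W
ΔT = Q·ΣR = 33700 × 0.001792 = 60.39 K
Heat flows outward, so T_out = T_in − ΔT = 73.1 − 60.39 = 12.7 °C

T_out = 12.7 °C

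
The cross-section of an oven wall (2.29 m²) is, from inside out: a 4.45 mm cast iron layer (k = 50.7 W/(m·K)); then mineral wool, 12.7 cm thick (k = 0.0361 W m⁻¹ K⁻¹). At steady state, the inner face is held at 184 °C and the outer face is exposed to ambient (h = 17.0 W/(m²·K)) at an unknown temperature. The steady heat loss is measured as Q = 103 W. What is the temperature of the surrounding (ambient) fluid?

T_out = 23.1 °C

Sum the resistances:
  R_cast iron = L/(kA) = 0.00445/(50.7·2.29) = 3.833×10^-5 K/W
  R_mineral wool = L/(kA) = 0.127/(0.0361·2.29) = 1.536 K/W
  R_conv,out = 1/(hA) = 1/(17.0·2.29) = 0.02569 K/W
ΣR = 1.562 K/W
ΔT = Q·ΣR = 103 × 1.562 = 160.9 K
Heat flows outward, so T_out = T_in − ΔT = 184 − 160.9 = 23.1 °C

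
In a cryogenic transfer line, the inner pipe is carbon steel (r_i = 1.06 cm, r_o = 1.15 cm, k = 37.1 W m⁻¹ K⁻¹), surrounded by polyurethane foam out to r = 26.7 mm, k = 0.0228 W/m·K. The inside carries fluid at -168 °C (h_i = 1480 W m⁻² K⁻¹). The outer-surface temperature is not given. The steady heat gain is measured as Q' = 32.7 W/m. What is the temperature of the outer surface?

T_out = 24.6 °C

Series resistances:
  R'_conv,in = 1/(2πr h) = 1/(2π·0.0106·1480) = 0.01015 m·K/W
  R'_carbon steel = ln(0.0115/0.0106)/(2πk) = 0.08149/(2π·37.1) = 3.496×10^-4 m·K/W
  R'_polyurethane foam = ln(0.0267/0.0115)/(2πk) = 0.8423/(2π·0.0228) = 5.880 m·K/W
ΣR = 5.890 m·K/W
ΔT = Q'·ΣR = 32.7 × 5.890 = 192.6 K
Heat flows inward, so T_out = T_in + ΔT = -168 + 192.6 = 24.6 °C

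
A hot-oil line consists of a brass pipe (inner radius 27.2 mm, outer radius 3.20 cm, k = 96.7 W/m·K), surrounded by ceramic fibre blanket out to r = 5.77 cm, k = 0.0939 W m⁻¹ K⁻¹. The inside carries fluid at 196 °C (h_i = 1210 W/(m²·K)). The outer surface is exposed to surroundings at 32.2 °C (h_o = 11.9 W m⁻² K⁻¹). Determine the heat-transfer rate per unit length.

Treat each layer as a resistance in series:
  R'_conv,in = 1/(2πr h) = 1/(2π·0.0272·1210) = 0.004836 m·K/W
  R'_brass = ln(0.0320/0.0272)/(2πk) = 0.1625/(2π·96.7) = 2.675×10^-4 m·K/W
  R'_ceramic fibre blanket = ln(0.0577/0.0320)/(2πk) = 0.5895/(2π·0.0939) = 0.9992 m·K/W
  R'_conv,out = 1/(2πr h) = 1/(2π·0.0577·11.9) = 0.2318 m·K/W
ΣR = 0.004836 + 2.675×10^-4 + 0.9992 + 0.2318 = 1.236 m·K/W
Q' = ΔT/ΣR = (196 °C − 32.2 °C)/1.236 = 133 W/m

Q' = 133 W/m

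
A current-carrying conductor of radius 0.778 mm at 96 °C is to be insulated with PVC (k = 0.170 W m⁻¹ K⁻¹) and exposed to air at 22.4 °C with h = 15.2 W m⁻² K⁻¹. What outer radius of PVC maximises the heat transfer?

For a cylinder, r_cr = k_ins/h = 0.170/15.2 = 0.0112 m = 1.12 cm

r_cr = 1.12 cm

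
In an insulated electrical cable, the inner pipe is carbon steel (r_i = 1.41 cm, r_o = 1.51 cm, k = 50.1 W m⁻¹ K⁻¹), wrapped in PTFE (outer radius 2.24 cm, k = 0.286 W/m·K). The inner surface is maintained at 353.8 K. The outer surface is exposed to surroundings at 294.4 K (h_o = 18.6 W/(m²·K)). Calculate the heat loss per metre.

Series thermal resistances, inner to outer:
  R'_carbon steel = ln(0.0151/0.0141)/(2πk) = 0.06852/(2π·50.1) = 2.177×10^-4 m·K/W
  R'_PTFE = ln(0.0224/0.0151)/(2πk) = 0.3944/(2π·0.286) = 0.2195 m·K/W
  R'_conv,out = 1/(2πr h) = 1/(2π·0.0224·18.6) = 0.3820 m·K/W
ΣR = 2.177×10^-4 + 0.2195 + 0.3820 = 0.6017 m·K/W
Q' = ΔT/ΣR = (353.8 K − 294.4 K)/0.6017 = 98.7 W/m

Q' = 98.7 W/m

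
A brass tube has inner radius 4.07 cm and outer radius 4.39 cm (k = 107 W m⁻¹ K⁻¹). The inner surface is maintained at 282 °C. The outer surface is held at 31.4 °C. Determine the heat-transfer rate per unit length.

Q' = 2230 kW/m

Q' = 2πk·ΔT/ln(r₂/r₁) = 2π × 107 × 250.6 / ln(0.0439/0.0407) = 2.23×10^6 W/m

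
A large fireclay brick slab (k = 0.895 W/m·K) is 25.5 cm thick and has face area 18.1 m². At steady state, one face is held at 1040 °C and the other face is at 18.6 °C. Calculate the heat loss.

Q = 64.9 kW

Q = kA·ΔT/L = 0.895 × 18.1 × |1040 °C − 18.6 °C| / 0.255 = 64900 W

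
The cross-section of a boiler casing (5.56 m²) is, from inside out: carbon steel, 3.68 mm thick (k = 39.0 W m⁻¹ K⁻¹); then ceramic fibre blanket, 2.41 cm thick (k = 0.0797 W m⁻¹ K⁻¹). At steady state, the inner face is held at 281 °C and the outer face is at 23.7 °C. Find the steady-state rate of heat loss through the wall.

Treat each layer as a resistance in series:
  R_carbon steel = L/(kA) = 0.00368/(39.0·5.56) = 1.697×10^-5 K/W
  R_ceramic fibre blanket = L/(kA) = 0.0241/(0.0797·5.56) = 0.05439 K/W
ΣR = 1.697×10^-5 + 0.05439 = 0.05441 K/W
Q = ΔT/ΣR = (281 °C − 23.7 °C)/0.05441 = 4730 W

Q = 4730 W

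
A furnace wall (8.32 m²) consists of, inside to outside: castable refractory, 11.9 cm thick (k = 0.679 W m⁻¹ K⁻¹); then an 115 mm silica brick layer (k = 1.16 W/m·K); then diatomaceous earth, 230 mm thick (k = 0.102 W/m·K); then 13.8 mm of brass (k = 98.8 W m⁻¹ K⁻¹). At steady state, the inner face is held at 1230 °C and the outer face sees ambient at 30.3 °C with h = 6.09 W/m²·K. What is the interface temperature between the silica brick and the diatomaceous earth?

T = 1108 °C

Resistance network (inner→outer):
  R_castable refractory = L/(kA) = 0.119/(0.679·8.32) = 0.02106 K/W
  R_silica brick = L/(kA) = 0.115/(1.16·8.32) = 0.01192 K/W
  R_diatomaceous earth = L/(kA) = 0.230/(0.102·8.32) = 0.2710 K/W
  R_brass = L/(kA) = 0.0138/(98.8·8.32) = 1.679×10^-5 K/W
  R_conv,out = 1/(hA) = 1/(6.09·8.32) = 0.01974 K/W
ΣR = 0.02106 + 0.01192 + 0.2710 + 1.679×10^-5 + 0.01974 = 0.3237 K/W
Q = ΔT/ΣR = (1230 °C − 30.3 °C)/0.3237 = 3706 W
From the inner boundary to the silica brick/diatomaceous earth interface, ΣR_partial = 0.03298 K/W.
T_interface = T_in − Q·ΣR_partial = 1230 °C − (3706)(0.03298) = 1108 °C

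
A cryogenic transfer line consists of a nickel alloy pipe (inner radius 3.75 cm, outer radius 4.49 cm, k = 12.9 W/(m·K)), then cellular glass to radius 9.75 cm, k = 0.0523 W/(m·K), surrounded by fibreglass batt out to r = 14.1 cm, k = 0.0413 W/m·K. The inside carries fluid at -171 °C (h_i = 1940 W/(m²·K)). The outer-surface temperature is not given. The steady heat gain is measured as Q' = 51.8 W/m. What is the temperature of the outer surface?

Sum the resistances:
  R'_conv,in = 1/(2πr h) = 1/(2π·0.0375·1940) = 0.002188 m·K/W
  R'_nickel alloy = ln(0.0449/0.0375)/(2πk) = 0.1801/(2π·12.9) = 0.002222 m·K/W
  R'_cellular glass = ln(0.0975/0.0449)/(2πk) = 0.7754/(2π·0.0523) = 2.360 m·K/W
  R'_fibreglass batt = ln(0.141/0.0975)/(2πk) = 0.3689/(2π·0.0413) = 1.422 m·K/W
ΣR = 3.786 m·K/W
ΔT = Q'·ΣR = 51.8 × 3.786 = 196.1 K
Heat flows inward, so T_out = T_in + ΔT = -171 + 196.1 = 25.1 °C

T_out = 25.1 °C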